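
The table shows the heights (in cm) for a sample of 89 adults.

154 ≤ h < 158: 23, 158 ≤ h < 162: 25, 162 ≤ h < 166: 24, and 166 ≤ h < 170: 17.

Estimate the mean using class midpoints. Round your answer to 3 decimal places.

161.573

Midpoints: 156, 160, 164, 168
Σfm = 23×156 + 25×160 + 24×164 + 17×168 = 14380
n = Σf = 89
Mean = 14380 / 89 = 161.5730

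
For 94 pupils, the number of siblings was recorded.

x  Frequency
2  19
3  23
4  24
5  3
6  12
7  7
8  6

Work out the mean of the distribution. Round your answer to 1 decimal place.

Values: 2, 3, 4, 5, 6, 7, 8
Σfx = 19×2 + 23×3 + 24×4 + 3×5 + 12×6 + 7×7 + 6×8 = 387
n = Σf = 94
Mean = 387 / 94 = 4.1170

4.1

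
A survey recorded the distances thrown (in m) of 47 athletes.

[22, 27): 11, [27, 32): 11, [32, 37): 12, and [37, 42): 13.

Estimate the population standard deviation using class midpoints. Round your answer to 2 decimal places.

Midpoints: 24.5, 29.5, 34.5, 39.5
n = 47, Σfm = 1521.5, mean = 32.3723
Σfm² = 50741.75
Σf(m − x̄)² = Σfm² − (Σfm)²/n = 50741.75 − 1521.5²/47 = 1487.2340
Population variance = 1487.2340 / 47 = 31.6433
Standard deviation = √31.6433 = 5.6252

5.63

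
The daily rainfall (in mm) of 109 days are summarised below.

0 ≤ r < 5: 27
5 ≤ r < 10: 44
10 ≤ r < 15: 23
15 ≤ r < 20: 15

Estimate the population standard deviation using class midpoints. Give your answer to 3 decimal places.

Midpoints: 2.5, 7.5, 12.5, 17.5
n = 109, Σfm = 947.5, mean = 8.6927
Σfm² = 10831.25
Σf(m − x̄)² = Σfm² − (Σfm)²/n = 10831.25 − 947.5²/109 = 2594.9541
Population variance = 2594.9541 / 109 = 23.8069
Standard deviation = √23.8069 = 4.8792

4.879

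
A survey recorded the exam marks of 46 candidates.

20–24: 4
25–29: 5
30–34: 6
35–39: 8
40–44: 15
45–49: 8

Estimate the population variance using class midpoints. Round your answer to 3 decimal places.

59.133

Midpoints: 22, 27, 32, 37, 42, 47
n = 46, Σfm = 1717, mean = 37.3261
Σfm² = 66809
Σf(m − x̄)² = Σfm² − (Σfm)²/n = 66809 − 1717²/46 = 2720.1087
Population variance = 2720.1087 / 46 = 59.1328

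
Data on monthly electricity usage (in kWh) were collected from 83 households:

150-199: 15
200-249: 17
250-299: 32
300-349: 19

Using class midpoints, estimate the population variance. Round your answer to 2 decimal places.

Midpoints: 174.5, 224.5, 274.5, 324.5
n = 83, Σfm = 21383.5, mean = 257.6325
Σfm² = 5725470.75
Σf(m − x̄)² = Σfm² − (Σfm)²/n = 5725470.75 − 21383.5²/83 = 216385.5422
Population variance = 216385.5422 / 83 = 2607.0547

2607.05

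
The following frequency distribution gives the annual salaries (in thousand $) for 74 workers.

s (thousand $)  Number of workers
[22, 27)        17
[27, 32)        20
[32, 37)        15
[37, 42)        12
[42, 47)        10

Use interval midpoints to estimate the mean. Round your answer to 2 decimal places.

Midpoints: 24.5, 29.5, 34.5, 39.5, 44.5
Σfm = 17×24.5 + 20×29.5 + 15×34.5 + 12×39.5 + 10×44.5 = 2443
n = Σf = 74
Mean = 2443 / 74 = 33.0135

33.01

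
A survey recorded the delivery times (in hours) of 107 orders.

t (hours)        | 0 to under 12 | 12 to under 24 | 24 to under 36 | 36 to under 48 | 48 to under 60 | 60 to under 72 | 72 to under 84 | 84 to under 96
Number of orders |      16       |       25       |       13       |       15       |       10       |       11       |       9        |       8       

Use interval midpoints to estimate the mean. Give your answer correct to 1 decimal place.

Midpoints: 6, 18, 30, 42, 54, 66, 78, 90
Σfm = 16×6 + 25×18 + 13×30 + 15×42 + 10×54 + 11×66 + 9×78 + 8×90 = 4254
n = Σf = 107
Mean = 4254 / 107 = 39.7570

39.8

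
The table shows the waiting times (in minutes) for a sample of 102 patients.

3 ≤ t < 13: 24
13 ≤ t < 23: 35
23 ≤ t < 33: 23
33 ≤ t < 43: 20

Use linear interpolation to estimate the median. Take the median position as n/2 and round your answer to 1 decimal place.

20.7

Cumulative frequencies: 24, 59, 82, 102
n = 102; position = n/2 = 51.
This falls in the class 13 ≤ t < 23: L = 13, F = 24, f = 35, h = 10.
Median ≈ 13 + ((51 − 24) / 35) × 10 = 20.7143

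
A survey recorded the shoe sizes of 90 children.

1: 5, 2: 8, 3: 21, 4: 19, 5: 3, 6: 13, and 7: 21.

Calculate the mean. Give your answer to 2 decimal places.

4.44

Values: 1, 2, 3, 4, 5, 6, 7
Σfx = 5×1 + 8×2 + 21×3 + 19×4 + 3×5 + 13×6 + 21×7 = 400
n = Σf = 90
Mean = 400 / 90 = 4.4444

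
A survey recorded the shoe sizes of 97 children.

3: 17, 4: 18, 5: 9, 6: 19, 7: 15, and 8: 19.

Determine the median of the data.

Cumulative frequencies: 17, 35, 44, 63, 78, 97
n = 97, so the median is the value in position (n+1)/2 = 49.
Position 49 falls at value 6.

6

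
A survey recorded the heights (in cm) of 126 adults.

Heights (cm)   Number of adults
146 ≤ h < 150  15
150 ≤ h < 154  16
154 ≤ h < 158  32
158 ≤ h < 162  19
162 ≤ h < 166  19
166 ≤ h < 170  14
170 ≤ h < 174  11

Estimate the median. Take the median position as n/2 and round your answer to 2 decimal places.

158.00

Cumulative frequencies: 15, 31, 63, 82, 101, 115, 126
n = 126; position = n/2 = 63.
This falls in the class 154 ≤ h < 158: L = 154, F = 31, f = 32, h = 4.
Median ≈ 154 + ((63 − 31) / 32) × 4 = 158.0000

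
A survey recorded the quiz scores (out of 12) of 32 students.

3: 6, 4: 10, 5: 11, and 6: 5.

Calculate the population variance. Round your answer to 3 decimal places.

Values: 3, 4, 5, 6
n = 32, Σfx = 143, mean = 4.4688
Σfx² = 669
Σf(x − x̄)² = Σfx² − (Σfx)²/n = 669 − 143²/32 = 29.9688
Population variance = 29.9688 / 32 = 0.9365

0.937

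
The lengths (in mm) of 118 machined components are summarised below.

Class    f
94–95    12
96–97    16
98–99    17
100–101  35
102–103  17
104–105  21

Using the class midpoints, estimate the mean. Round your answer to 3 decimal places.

100.059

Midpoints: 94.5, 96.5, 98.5, 100.5, 102.5, 104.5
Σfm = 12×94.5 + 16×96.5 + 17×98.5 + 35×100.5 + 17×102.5 + 21×104.5 = 11807
n = Σf = 118
Mean = 11807 / 118 = 100.0593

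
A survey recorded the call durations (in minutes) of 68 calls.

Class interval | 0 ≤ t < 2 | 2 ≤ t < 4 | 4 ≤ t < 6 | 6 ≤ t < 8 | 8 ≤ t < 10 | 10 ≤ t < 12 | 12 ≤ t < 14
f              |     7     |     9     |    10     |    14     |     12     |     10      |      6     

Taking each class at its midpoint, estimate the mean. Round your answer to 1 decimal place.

Midpoints: 1, 3, 5, 7, 9, 11, 13
Σfm = 7×1 + 9×3 + 10×5 + 14×7 + 12×9 + 10×11 + 6×13 = 478
n = Σf = 68
Mean = 478 / 68 = 7.0294

7.0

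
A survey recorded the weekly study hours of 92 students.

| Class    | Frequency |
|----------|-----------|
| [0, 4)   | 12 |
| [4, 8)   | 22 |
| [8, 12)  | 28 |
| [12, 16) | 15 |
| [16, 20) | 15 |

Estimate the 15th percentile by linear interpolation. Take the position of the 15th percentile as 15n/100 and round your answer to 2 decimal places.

4.33

Cumulative frequencies: 12, 34, 62, 77, 92
n = 92; position = 15n/100 = 13.8.
This falls in the class [4, 8): L = 4, F = 12, f = 22, h = 4.
15th percentile ≈ 4 + ((13.8 − 12) / 22) × 4 = 4.3273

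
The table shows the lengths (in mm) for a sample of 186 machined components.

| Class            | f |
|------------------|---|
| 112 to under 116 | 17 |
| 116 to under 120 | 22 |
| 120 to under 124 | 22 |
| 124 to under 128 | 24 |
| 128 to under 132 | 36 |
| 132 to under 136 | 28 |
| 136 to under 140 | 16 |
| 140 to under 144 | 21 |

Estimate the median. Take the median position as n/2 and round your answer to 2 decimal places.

128.89

Cumulative frequencies: 17, 39, 61, 85, 121, 149, 165, 186
n = 186; position = n/2 = 93.
This falls in the class 128 to under 132: L = 128, F = 85, f = 36, h = 4.
Median ≈ 128 + ((93 − 85) / 36) × 4 = 128.8889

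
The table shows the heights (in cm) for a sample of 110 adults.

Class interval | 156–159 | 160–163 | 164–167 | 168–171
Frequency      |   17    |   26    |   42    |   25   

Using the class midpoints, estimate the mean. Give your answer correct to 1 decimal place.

Midpoints: 157.5, 161.5, 165.5, 169.5
Σfm = 17×157.5 + 26×161.5 + 42×165.5 + 25×169.5 = 18065
n = Σf = 110
Mean = 18065 / 110 = 164.2273

164.2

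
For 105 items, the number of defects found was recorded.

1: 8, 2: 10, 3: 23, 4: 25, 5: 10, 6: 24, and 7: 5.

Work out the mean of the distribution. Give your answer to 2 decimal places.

4.06

Values: 1, 2, 3, 4, 5, 6, 7
Σfx = 8×1 + 10×2 + 23×3 + 25×4 + 10×5 + 24×6 + 5×7 = 426
n = Σf = 105
Mean = 426 / 105 = 4.0571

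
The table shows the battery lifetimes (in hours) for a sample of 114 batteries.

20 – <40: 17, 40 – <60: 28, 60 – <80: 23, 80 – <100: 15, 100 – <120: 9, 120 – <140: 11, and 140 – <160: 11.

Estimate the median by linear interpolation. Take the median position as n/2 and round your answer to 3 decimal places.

70.435

Cumulative frequencies: 17, 45, 68, 83, 92, 103, 114
n = 114; position = n/2 = 57.
This falls in the class 60 – <80: L = 60, F = 45, f = 23, h = 20.
Median ≈ 60 + ((57 − 45) / 23) × 20 = 70.4348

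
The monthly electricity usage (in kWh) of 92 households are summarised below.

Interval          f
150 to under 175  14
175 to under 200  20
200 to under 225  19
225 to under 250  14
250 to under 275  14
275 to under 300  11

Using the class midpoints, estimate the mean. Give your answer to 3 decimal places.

Midpoints: 162.5, 187.5, 212.5, 237.5, 262.5, 287.5
Σfm = 14×162.5 + 20×187.5 + 19×212.5 + 14×237.5 + 14×262.5 + 11×287.5 = 20225
n = Σf = 92
Mean = 20225 / 92 = 219.8370

219.837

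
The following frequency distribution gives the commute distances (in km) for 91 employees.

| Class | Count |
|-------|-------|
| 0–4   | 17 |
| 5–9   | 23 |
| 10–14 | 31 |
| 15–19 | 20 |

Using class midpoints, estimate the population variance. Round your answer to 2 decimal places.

Midpoints: 2, 7, 12, 17
n = 91, Σfm = 907, mean = 9.9670
Σfm² = 11439
Σf(m − x̄)² = Σfm² − (Σfm)²/n = 11439 − 907²/91 = 2398.9011
Population variance = 2398.9011 / 91 = 26.3616

26.36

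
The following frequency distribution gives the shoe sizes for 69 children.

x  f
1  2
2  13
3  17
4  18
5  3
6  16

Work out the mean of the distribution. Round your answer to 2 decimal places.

3.80

Values: 1, 2, 3, 4, 5, 6
Σfx = 2×1 + 13×2 + 17×3 + 18×4 + 3×5 + 16×6 = 262
n = Σf = 69
Mean = 262 / 69 = 3.7971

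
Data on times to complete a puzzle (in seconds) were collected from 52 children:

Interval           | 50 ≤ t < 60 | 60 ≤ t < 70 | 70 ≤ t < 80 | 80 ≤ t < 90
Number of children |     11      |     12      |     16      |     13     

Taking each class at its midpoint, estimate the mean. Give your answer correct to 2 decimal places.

Midpoints: 55, 65, 75, 85
Σfm = 11×55 + 12×65 + 16×75 + 13×85 = 3690
n = Σf = 52
Mean = 3690 / 52 = 70.9615

70.96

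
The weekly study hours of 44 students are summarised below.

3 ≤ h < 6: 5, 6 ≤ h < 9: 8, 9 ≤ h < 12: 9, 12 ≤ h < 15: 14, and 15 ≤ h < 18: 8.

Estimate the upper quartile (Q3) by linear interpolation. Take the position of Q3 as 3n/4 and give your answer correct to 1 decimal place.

14.4

Cumulative frequencies: 5, 13, 22, 36, 44
n = 44; position = 3n/4 = 33.
This falls in the class 12 ≤ h < 15: L = 12, F = 22, f = 14, h = 3.
Upper quartile ≈ 12 + ((33 − 22) / 14) × 3 = 14.3571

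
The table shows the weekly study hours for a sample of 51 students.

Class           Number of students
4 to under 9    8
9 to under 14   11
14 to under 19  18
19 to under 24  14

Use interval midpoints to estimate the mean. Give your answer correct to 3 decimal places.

Midpoints: 6.5, 11.5, 16.5, 21.5
Σfm = 8×6.5 + 11×11.5 + 18×16.5 + 14×21.5 = 776.5
n = Σf = 51
Mean = 776.5 / 51 = 15.2255

15.225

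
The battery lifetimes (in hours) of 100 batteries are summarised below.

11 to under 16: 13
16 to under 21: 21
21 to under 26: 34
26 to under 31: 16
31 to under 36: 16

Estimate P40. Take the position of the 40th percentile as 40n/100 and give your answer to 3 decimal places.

Cumulative frequencies: 13, 34, 68, 84, 100
n = 100; position = 40n/100 = 40.
This falls in the class 21 to under 26: L = 21, F = 34, f = 34, h = 5.
40th percentile ≈ 21 + ((40 − 34) / 34) × 5 = 21.8824

21.882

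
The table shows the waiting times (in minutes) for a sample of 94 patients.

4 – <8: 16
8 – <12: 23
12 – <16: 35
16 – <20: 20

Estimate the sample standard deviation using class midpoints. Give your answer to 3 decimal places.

4.021

Midpoints: 6, 10, 14, 18
n = 94, Σfm = 1176, mean = 12.5106
Σfm² = 16216
Σf(m − x̄)² = Σfm² − (Σfm)²/n = 16216 − 1176²/94 = 1503.4894
Sample variance = 1503.4894 / 93 = 16.1666
Standard deviation = √16.1666 = 4.0208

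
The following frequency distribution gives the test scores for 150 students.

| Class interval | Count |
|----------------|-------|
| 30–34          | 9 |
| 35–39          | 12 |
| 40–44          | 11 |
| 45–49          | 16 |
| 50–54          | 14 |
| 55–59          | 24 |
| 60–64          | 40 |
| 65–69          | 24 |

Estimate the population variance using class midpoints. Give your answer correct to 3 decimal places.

113.827

Midpoints: 32, 37, 42, 47, 52, 57, 62, 67
n = 150, Σfm = 8130, mean = 54.2000
Σfm² = 457720
Σf(m − x̄)² = Σfm² − (Σfm)²/n = 457720 − 8130²/150 = 17074.0000
Population variance = 17074.0000 / 150 = 113.8267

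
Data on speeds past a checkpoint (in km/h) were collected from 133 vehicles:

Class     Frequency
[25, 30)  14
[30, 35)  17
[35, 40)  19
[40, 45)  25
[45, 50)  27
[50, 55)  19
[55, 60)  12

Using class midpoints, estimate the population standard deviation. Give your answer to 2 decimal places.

8.92

Midpoints: 27.5, 32.5, 37.5, 42.5, 47.5, 52.5, 57.5
n = 133, Σfm = 5682.5, mean = 42.7256
Σfm² = 253381.25
Σf(m − x̄)² = Σfm² − (Σfm)²/n = 253381.25 − 5682.5²/133 = 10593.2331
Population variance = 10593.2331 / 133 = 79.6484
Standard deviation = √79.6484 = 8.9246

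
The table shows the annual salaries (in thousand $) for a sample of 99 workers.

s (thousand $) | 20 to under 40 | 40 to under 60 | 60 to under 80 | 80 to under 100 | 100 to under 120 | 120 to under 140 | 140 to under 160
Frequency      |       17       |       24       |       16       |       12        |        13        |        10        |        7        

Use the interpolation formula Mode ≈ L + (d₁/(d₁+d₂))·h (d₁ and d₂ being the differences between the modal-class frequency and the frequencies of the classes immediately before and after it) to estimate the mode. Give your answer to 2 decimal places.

49.33

Modal class: 40 to under 60 (highest frequency 24).
d₁ = 24 − 17 = 7, d₂ = 24 − 16 = 8
Mode ≈ 40 + (7/(7+8)) × 20 = 40 + 9.3333 = 49.3333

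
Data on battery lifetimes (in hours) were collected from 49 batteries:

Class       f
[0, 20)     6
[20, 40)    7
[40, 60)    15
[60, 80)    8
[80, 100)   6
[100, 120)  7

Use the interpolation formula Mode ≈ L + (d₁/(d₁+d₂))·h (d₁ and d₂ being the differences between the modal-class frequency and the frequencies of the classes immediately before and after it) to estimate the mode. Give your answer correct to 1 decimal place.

Modal class: [40, 60) (highest frequency 15).
d₁ = 15 − 7 = 8, d₂ = 15 − 8 = 7
Mode ≈ 40 + (8/(8+7)) × 20 = 40 + 10.6667 = 50.6667

50.7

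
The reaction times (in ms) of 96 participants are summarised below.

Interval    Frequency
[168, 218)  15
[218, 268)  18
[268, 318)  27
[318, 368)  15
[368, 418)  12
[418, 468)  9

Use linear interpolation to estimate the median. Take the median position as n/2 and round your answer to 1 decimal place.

295.8

Cumulative frequencies: 15, 33, 60, 75, 87, 96
n = 96; position = n/2 = 48.
This falls in the class [268, 318): L = 268, F = 33, f = 27, h = 50.
Median ≈ 268 + ((48 − 33) / 27) × 50 = 295.7778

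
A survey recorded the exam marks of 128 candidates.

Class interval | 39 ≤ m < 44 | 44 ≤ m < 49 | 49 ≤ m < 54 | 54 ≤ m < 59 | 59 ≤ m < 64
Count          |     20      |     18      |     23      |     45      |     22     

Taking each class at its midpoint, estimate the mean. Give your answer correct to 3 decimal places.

Midpoints: 41.5, 46.5, 51.5, 56.5, 61.5
Σfm = 20×41.5 + 18×46.5 + 23×51.5 + 45×56.5 + 22×61.5 = 6747
n = Σf = 128
Mean = 6747 / 128 = 52.7109

52.711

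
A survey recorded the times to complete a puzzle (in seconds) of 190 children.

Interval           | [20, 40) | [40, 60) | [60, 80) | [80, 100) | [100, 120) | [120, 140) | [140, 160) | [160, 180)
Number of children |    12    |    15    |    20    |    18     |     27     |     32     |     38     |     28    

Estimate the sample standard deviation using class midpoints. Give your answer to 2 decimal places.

Midpoints: 30, 50, 70, 90, 110, 130, 150, 170
n = 190, Σfm = 21720, mean = 114.3158
Σfm² = 2823800
Σf(m − x̄)² = Σfm² − (Σfm)²/n = 2823800 − 21720²/190 = 340861.0526
Sample variance = 340861.0526 / 189 = 1803.4976
Standard deviation = √1803.4976 = 42.4676

42.47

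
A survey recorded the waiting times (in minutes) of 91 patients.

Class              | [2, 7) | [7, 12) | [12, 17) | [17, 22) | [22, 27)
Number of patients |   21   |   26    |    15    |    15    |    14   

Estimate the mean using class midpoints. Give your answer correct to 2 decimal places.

Midpoints: 4.5, 9.5, 14.5, 19.5, 24.5
Σfm = 21×4.5 + 26×9.5 + 15×14.5 + 15×19.5 + 14×24.5 = 1194.5
n = Σf = 91
Mean = 1194.5 / 91 = 13.1264

13.13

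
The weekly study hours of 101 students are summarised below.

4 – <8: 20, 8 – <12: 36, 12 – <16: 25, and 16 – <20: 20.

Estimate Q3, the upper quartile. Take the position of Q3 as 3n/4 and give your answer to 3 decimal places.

15.160

Cumulative frequencies: 20, 56, 81, 101
n = 101; position = 3n/4 = 75.75.
This falls in the class 12 – <16: L = 12, F = 56, f = 25, h = 4.
Upper quartile ≈ 12 + ((75.75 − 56) / 25) × 4 = 15.1600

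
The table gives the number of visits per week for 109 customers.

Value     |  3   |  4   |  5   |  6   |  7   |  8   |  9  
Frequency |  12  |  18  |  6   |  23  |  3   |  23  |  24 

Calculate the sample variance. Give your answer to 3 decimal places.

4.445

Values: 3, 4, 5, 6, 7, 8, 9
n = 109, Σfx = 697, mean = 6.3945
Σfx² = 4937
Σf(x − x̄)² = Σfx² − (Σfx)²/n = 4937 − 697²/109 = 480.0367
Sample variance = 480.0367 / 108 = 4.4448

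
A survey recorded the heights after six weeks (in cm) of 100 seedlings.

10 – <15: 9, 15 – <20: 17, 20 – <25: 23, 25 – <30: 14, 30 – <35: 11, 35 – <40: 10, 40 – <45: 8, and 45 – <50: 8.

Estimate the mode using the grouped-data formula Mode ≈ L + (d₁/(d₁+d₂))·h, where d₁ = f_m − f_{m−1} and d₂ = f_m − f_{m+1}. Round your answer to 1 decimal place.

Modal class: 20 – <25 (highest frequency 23).
d₁ = 23 − 17 = 6, d₂ = 23 − 14 = 9
Mode ≈ 20 + (6/(6+9)) × 5 = 20 + 2.0000 = 22.0000

22.0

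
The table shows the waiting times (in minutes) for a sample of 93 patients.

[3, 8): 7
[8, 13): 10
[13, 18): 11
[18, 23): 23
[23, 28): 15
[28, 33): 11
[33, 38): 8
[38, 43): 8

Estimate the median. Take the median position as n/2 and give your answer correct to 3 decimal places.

Cumulative frequencies: 7, 17, 28, 51, 66, 77, 85, 93
n = 93; position = n/2 = 46.5.
This falls in the class [18, 23): L = 18, F = 28, f = 23, h = 5.
Median ≈ 18 + ((46.5 − 28) / 23) × 5 = 22.0217

22.022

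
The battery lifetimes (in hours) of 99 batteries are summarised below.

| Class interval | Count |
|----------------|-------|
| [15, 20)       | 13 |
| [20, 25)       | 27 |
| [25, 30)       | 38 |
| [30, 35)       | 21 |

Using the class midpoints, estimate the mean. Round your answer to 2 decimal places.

Midpoints: 17.5, 22.5, 27.5, 32.5
Σfm = 13×17.5 + 27×22.5 + 38×27.5 + 21×32.5 = 2562.5
n = Σf = 99
Mean = 2562.5 / 99 = 25.8838

25.88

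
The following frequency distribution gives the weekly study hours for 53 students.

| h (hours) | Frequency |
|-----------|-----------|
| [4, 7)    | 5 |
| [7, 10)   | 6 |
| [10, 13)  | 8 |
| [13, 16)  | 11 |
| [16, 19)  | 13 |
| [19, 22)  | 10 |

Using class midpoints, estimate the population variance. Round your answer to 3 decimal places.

22.063

Midpoints: 5.5, 8.5, 11.5, 14.5, 17.5, 20.5
n = 53, Σfm = 762.5, mean = 14.3868
Σfm² = 12139.25
Σf(m − x̄)² = Σfm² − (Σfm)²/n = 12139.25 − 762.5²/53 = 1169.3208
Population variance = 1169.3208 / 53 = 22.0627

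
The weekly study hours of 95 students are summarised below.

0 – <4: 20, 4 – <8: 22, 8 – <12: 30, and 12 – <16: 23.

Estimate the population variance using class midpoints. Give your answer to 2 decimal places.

18.36

Midpoints: 2, 6, 10, 14
n = 95, Σfm = 794, mean = 8.3579
Σfm² = 8380
Σf(m − x̄)² = Σfm² − (Σfm)²/n = 8380 − 794²/95 = 1743.8316
Population variance = 1743.8316 / 95 = 18.3561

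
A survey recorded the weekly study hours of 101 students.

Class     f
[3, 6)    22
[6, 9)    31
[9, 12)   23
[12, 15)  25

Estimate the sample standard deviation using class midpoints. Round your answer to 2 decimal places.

Midpoints: 4.5, 7.5, 10.5, 13.5
n = 101, Σfm = 910.5, mean = 9.0149
Σfm² = 9281.25
Σf(m − x̄)² = Σfm² − (Σfm)²/n = 9281.25 − 910.5²/101 = 1073.2277
Sample variance = 1073.2277 / 100 = 10.7323
Standard deviation = √10.7323 = 3.2760

3.28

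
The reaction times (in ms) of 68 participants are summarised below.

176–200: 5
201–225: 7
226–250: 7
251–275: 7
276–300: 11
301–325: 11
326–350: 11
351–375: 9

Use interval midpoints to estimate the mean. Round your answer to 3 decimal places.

Midpoints: 188, 213, 238, 263, 288, 313, 338, 363
Σfm = 5×188 + 7×213 + 7×238 + 7×263 + 11×288 + 11×313 + 11×338 + 9×363 = 19534
n = Σf = 68
Mean = 19534 / 68 = 287.2647

287.265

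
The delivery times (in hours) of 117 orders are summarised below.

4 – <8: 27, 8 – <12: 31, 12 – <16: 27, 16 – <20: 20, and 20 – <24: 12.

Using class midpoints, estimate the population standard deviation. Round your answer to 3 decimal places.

Midpoints: 6, 10, 14, 18, 22
n = 117, Σfm = 1474, mean = 12.5983
Σfm² = 21652
Σf(m − x̄)² = Σfm² − (Σfm)²/n = 21652 − 1474²/117 = 3082.1197
Population variance = 3082.1197 / 117 = 26.3429
Standard deviation = √26.3429 = 5.1325

5.133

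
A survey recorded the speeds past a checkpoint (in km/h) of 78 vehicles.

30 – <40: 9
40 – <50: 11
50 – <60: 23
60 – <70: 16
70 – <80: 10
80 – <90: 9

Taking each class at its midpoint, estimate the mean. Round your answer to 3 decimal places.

59.359

Midpoints: 35, 45, 55, 65, 75, 85
Σfm = 9×35 + 11×45 + 23×55 + 16×65 + 10×75 + 9×85 = 4630
n = Σf = 78
Mean = 4630 / 78 = 59.3590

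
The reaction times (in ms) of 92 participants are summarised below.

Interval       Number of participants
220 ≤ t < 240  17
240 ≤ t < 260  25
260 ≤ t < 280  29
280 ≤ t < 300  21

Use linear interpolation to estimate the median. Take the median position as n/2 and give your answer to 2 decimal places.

Cumulative frequencies: 17, 42, 71, 92
n = 92; position = n/2 = 46.
This falls in the class 260 ≤ t < 280: L = 260, F = 42, f = 29, h = 20.
Median ≈ 260 + ((46 − 42) / 29) × 20 = 262.7586

262.76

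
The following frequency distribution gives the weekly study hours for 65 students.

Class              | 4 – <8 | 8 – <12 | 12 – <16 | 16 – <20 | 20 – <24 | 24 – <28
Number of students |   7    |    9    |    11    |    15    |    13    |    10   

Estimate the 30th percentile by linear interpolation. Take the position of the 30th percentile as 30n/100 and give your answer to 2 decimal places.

13.27

Cumulative frequencies: 7, 16, 27, 42, 55, 65
n = 65; position = 30n/100 = 19.5.
This falls in the class 12 – <16: L = 12, F = 16, f = 11, h = 4.
30th percentile ≈ 12 + ((19.5 − 16) / 11) × 4 = 13.2727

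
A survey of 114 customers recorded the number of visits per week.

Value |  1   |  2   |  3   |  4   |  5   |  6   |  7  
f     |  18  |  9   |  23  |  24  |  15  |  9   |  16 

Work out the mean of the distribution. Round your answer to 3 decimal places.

3.877

Values: 1, 2, 3, 4, 5, 6, 7
Σfx = 18×1 + 9×2 + 23×3 + 24×4 + 15×5 + 9×6 + 16×7 = 442
n = Σf = 114
Mean = 442 / 114 = 3.8772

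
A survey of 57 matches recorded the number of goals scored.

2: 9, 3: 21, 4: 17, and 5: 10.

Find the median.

3

Cumulative frequencies: 9, 30, 47, 57
n = 57, so the median is the value in position (n+1)/2 = 29.
Position 29 falls at value 3.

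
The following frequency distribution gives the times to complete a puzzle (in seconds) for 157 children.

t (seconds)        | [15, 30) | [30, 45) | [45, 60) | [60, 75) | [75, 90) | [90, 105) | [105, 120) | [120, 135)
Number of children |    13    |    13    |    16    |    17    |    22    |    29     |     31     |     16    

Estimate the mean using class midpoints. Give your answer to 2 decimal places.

Midpoints: 22.5, 37.5, 52.5, 67.5, 82.5, 97.5, 112.5, 127.5
Σfm = 13×22.5 + 13×37.5 + 16×52.5 + 17×67.5 + 22×82.5 + 29×97.5 + 31×112.5 + 16×127.5 = 12937.5
n = Σf = 157
Mean = 12937.5 / 157 = 82.4045

82.40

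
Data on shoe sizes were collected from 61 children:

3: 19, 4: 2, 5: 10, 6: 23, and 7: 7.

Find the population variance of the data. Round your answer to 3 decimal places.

Values: 3, 4, 5, 6, 7
n = 61, Σfx = 302, mean = 4.9508
Σfx² = 1624
Σf(x − x̄)² = Σfx² − (Σfx)²/n = 1624 − 302²/61 = 128.8525
Population variance = 128.8525 / 61 = 2.1123

2.112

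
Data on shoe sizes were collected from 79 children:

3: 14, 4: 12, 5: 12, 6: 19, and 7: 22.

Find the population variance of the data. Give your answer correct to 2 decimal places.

2.13

Values: 3, 4, 5, 6, 7
n = 79, Σfx = 418, mean = 5.2911
Σfx² = 2380
Σf(x − x̄)² = Σfx² − (Σfx)²/n = 2380 − 418²/79 = 168.3038
Population variance = 168.3038 / 79 = 2.1304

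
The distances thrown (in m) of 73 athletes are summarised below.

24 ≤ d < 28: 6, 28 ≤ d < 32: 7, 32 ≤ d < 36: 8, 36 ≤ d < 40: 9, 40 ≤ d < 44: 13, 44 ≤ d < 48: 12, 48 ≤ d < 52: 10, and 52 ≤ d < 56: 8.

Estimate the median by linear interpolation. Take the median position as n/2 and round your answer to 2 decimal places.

42.00

Cumulative frequencies: 6, 13, 21, 30, 43, 55, 65, 73
n = 73; position = n/2 = 36.5.
This falls in the class 40 ≤ d < 44: L = 40, F = 30, f = 13, h = 4.
Median ≈ 40 + ((36.5 − 30) / 13) × 4 = 42.0000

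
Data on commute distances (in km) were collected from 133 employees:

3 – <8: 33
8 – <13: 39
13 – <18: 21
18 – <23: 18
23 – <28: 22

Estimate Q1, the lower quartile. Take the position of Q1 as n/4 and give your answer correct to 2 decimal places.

8.03

Cumulative frequencies: 33, 72, 93, 111, 133
n = 133; position = n/4 = 33.25.
This falls in the class 8 – <13: L = 8, F = 33, f = 39, h = 5.
Lower quartile ≈ 8 + ((33.25 − 33) / 39) × 5 = 8.0321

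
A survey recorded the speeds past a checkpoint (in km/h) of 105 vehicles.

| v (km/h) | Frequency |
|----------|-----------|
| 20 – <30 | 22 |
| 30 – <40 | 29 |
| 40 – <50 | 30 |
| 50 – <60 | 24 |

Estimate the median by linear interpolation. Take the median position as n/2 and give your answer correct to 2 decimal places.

Cumulative frequencies: 22, 51, 81, 105
n = 105; position = n/2 = 52.5.
This falls in the class 40 – <50: L = 40, F = 51, f = 30, h = 10.
Median ≈ 40 + ((52.5 − 51) / 30) × 10 = 40.5000

40.50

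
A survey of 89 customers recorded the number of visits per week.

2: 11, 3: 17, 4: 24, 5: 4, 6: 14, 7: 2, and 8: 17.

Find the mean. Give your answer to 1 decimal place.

Values: 2, 3, 4, 5, 6, 7, 8
Σfx = 11×2 + 17×3 + 24×4 + 4×5 + 14×6 + 2×7 + 17×8 = 423
n = Σf = 89
Mean = 423 / 89 = 4.7528

4.8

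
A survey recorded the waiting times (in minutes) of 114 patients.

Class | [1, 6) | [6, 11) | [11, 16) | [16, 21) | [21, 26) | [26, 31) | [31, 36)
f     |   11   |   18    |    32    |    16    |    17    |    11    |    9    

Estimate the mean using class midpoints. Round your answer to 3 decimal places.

16.965

Midpoints: 3.5, 8.5, 13.5, 18.5, 23.5, 28.5, 33.5
Σfm = 11×3.5 + 18×8.5 + 32×13.5 + 16×18.5 + 17×23.5 + 11×28.5 + 9×33.5 = 1934
n = Σf = 114
Mean = 1934 / 114 = 16.9649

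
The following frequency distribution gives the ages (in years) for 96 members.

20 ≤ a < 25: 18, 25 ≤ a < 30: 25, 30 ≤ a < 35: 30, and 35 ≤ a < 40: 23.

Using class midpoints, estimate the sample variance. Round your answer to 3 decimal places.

Midpoints: 22.5, 27.5, 32.5, 37.5
n = 96, Σfm = 2930, mean = 30.5208
Σfm² = 92050
Σf(m − x̄)² = Σfm² − (Σfm)²/n = 92050 − 2930²/96 = 2623.9583
Sample variance = 2623.9583 / 95 = 27.6206

27.621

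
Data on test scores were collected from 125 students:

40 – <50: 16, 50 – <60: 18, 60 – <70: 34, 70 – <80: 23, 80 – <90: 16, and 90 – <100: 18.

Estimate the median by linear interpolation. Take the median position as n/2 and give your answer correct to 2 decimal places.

Cumulative frequencies: 16, 34, 68, 91, 107, 125
n = 125; position = n/2 = 62.5.
This falls in the class 60 – <70: L = 60, F = 34, f = 34, h = 10.
Median ≈ 60 + ((62.5 − 34) / 34) × 10 = 68.3824

68.38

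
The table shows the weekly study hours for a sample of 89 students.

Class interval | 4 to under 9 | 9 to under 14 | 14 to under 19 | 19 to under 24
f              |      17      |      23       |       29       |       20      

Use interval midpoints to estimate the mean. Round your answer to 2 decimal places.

14.42

Midpoints: 6.5, 11.5, 16.5, 21.5
Σfm = 17×6.5 + 23×11.5 + 29×16.5 + 20×21.5 = 1283.5
n = Σf = 89
Mean = 1283.5 / 89 = 14.4213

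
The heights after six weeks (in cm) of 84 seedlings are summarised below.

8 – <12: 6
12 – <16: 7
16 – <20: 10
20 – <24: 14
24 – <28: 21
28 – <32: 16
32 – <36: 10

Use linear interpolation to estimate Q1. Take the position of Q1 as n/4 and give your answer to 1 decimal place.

Cumulative frequencies: 6, 13, 23, 37, 58, 74, 84
n = 84; position = n/4 = 21.
This falls in the class 16 – <20: L = 16, F = 13, f = 10, h = 4.
Lower quartile ≈ 16 + ((21 − 13) / 10) × 4 = 19.2000

19.2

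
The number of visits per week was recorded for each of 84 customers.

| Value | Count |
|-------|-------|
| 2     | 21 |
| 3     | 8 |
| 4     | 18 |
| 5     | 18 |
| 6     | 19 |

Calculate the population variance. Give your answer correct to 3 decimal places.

Values: 2, 3, 4, 5, 6
n = 84, Σfx = 342, mean = 4.0714
Σfx² = 1578
Σf(x − x̄)² = Σfx² − (Σfx)²/n = 1578 − 342²/84 = 185.5714
Population variance = 185.5714 / 84 = 2.2092

2.209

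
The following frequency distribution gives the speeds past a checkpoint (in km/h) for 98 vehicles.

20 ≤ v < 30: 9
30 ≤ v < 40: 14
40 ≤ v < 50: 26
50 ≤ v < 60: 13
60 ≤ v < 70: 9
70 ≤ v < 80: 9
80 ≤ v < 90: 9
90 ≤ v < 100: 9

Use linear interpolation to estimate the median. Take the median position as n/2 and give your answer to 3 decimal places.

50.000

Cumulative frequencies: 9, 23, 49, 62, 71, 80, 89, 98
n = 98; position = n/2 = 49.
This falls in the class 40 ≤ v < 50: L = 40, F = 23, f = 26, h = 10.
Median ≈ 40 + ((49 − 23) / 26) × 10 = 50.0000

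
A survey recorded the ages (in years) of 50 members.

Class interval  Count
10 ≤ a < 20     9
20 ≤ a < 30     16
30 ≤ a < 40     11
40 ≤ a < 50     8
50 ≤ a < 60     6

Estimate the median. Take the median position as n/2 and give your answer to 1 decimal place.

30.0

Cumulative frequencies: 9, 25, 36, 44, 50
n = 50; position = n/2 = 25.
This falls in the class 20 ≤ a < 30: L = 20, F = 9, f = 16, h = 10.
Median ≈ 20 + ((25 − 9) / 16) × 10 = 30.0000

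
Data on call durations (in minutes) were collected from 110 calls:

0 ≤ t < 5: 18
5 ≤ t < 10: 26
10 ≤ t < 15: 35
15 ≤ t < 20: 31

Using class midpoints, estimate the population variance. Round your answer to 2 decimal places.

Midpoints: 2.5, 7.5, 12.5, 17.5
n = 110, Σfm = 1220, mean = 11.0909
Σfm² = 16537.5
Σf(m − x̄)² = Σfm² − (Σfm)²/n = 16537.5 − 1220²/110 = 3006.5909
Population variance = 3006.5909 / 110 = 27.3326

27.33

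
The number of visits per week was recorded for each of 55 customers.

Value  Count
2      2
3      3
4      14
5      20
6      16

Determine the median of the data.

Cumulative frequencies: 2, 5, 19, 39, 55
n = 55, so the median is the value in position (n+1)/2 = 28.
Position 28 falls at value 5.

5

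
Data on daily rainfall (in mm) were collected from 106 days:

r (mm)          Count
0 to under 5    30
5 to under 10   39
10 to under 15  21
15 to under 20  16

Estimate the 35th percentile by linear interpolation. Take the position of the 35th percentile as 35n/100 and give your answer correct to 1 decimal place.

5.9

Cumulative frequencies: 30, 69, 90, 106
n = 106; position = 35n/100 = 37.1.
This falls in the class 5 to under 10: L = 5, F = 30, f = 39, h = 5.
35th percentile ≈ 5 + ((37.1 − 30) / 39) × 5 = 5.9103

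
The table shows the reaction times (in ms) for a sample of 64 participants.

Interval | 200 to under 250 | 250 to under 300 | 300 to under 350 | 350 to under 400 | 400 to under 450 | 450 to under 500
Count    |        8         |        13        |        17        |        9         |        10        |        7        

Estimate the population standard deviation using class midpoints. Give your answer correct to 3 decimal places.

Midpoints: 225, 275, 325, 375, 425, 475
n = 64, Σfm = 21850, mean = 341.4062
Σfm² = 7835000
Σf(m − x̄)² = Σfm² − (Σfm)²/n = 7835000 − 21850²/64 = 375273.4375
Population variance = 375273.4375 / 64 = 5863.6475
Standard deviation = √5863.6475 = 76.5745

76.574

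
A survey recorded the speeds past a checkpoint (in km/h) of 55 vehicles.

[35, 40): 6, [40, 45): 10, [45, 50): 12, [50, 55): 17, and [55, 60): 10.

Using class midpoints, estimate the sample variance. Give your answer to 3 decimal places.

Midpoints: 37.5, 42.5, 47.5, 52.5, 57.5
n = 55, Σfm = 2687.5, mean = 48.8636
Σfm² = 133493.75
Σf(m − x̄)² = Σfm² − (Σfm)²/n = 133493.75 − 2687.5²/55 = 2172.7273
Sample variance = 2172.7273 / 54 = 40.2357

40.236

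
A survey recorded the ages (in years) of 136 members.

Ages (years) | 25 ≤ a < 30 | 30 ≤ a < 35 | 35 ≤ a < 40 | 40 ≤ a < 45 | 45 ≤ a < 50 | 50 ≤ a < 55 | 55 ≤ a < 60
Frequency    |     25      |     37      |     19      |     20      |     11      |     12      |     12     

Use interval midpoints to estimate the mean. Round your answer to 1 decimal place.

Midpoints: 27.5, 32.5, 37.5, 42.5, 47.5, 52.5, 57.5
Σfm = 25×27.5 + 37×32.5 + 19×37.5 + 20×42.5 + 11×47.5 + 12×52.5 + 12×57.5 = 5295
n = Σf = 136
Mean = 5295 / 136 = 38.9338

38.9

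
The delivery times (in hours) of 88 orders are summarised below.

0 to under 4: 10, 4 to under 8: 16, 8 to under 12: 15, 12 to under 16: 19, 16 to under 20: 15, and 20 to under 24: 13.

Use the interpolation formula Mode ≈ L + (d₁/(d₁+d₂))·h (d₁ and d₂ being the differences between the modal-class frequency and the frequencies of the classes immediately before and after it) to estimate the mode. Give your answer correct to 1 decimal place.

14.0

Modal class: 12 to under 16 (highest frequency 19).
d₁ = 19 − 15 = 4, d₂ = 19 − 15 = 4
Mode ≈ 12 + (4/(4+4)) × 4 = 12 + 2.0000 = 14.0000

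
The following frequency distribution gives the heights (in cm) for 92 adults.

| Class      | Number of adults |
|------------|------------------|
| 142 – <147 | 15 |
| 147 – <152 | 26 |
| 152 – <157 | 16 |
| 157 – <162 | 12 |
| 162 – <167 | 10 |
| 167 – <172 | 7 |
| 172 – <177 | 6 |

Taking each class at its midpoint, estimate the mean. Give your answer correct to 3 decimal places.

Midpoints: 144.5, 149.5, 154.5, 159.5, 164.5, 169.5, 174.5
Σfm = 15×144.5 + 26×149.5 + 16×154.5 + 12×159.5 + 10×164.5 + 7×169.5 + 6×174.5 = 14319
n = Σf = 92
Mean = 14319 / 92 = 155.6413

155.641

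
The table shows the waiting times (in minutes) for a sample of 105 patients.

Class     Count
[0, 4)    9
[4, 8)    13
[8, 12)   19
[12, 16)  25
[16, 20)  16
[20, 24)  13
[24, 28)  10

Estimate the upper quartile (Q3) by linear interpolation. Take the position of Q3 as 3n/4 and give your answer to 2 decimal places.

Cumulative frequencies: 9, 22, 41, 66, 82, 95, 105
n = 105; position = 3n/4 = 78.75.
This falls in the class [16, 20): L = 16, F = 66, f = 16, h = 4.
Upper quartile ≈ 16 + ((78.75 − 66) / 16) × 4 = 19.1875

19.19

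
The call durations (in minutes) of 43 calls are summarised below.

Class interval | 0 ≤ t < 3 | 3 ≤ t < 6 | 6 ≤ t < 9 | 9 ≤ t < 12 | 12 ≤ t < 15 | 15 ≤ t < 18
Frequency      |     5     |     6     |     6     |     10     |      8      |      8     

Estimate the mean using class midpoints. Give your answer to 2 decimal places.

9.87

Midpoints: 1.5, 4.5, 7.5, 10.5, 13.5, 16.5
Σfm = 5×1.5 + 6×4.5 + 6×7.5 + 10×10.5 + 8×13.5 + 8×16.5 = 424.5
n = Σf = 43
Mean = 424.5 / 43 = 9.8721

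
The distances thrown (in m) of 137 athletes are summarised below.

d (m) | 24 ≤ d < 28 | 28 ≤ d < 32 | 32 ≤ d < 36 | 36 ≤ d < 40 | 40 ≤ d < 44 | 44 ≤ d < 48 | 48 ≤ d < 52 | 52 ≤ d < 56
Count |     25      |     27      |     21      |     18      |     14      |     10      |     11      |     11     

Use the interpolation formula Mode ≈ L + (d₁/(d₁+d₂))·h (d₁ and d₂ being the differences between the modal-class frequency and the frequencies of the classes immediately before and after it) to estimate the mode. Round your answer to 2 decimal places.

29.00

Modal class: 28 ≤ d < 32 (highest frequency 27).
d₁ = 27 − 25 = 2, d₂ = 27 − 21 = 6
Mode ≈ 28 + (2/(2+6)) × 4 = 28 + 1.0000 = 29.0000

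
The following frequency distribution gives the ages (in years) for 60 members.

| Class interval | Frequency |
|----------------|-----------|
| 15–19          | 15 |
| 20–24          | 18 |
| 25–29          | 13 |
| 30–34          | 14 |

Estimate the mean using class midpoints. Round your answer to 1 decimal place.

Midpoints: 17, 22, 27, 32
Σfm = 15×17 + 18×22 + 13×27 + 14×32 = 1450
n = Σf = 60
Mean = 1450 / 60 = 24.1667

24.2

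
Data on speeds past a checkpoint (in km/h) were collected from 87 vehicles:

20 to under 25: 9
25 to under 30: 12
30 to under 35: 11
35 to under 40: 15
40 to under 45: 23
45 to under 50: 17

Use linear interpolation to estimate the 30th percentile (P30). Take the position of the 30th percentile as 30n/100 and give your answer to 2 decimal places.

32.32

Cumulative frequencies: 9, 21, 32, 47, 70, 87
n = 87; position = 30n/100 = 26.1.
This falls in the class 30 to under 35: L = 30, F = 21, f = 11, h = 5.
30th percentile ≈ 30 + ((26.1 − 21) / 11) × 5 = 32.3182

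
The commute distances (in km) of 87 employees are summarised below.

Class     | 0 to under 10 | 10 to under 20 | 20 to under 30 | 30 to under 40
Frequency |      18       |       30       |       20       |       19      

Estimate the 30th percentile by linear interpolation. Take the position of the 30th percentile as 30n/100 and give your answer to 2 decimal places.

Cumulative frequencies: 18, 48, 68, 87
n = 87; position = 30n/100 = 26.1.
This falls in the class 10 to under 20: L = 10, F = 18, f = 30, h = 10.
30th percentile ≈ 10 + ((26.1 − 18) / 30) × 10 = 12.7000

12.70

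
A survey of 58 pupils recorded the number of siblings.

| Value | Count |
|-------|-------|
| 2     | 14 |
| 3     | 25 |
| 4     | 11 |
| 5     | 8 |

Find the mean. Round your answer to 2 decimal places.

Values: 2, 3, 4, 5
Σfx = 14×2 + 25×3 + 11×4 + 8×5 = 187
n = Σf = 58
Mean = 187 / 58 = 3.2241

3.22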